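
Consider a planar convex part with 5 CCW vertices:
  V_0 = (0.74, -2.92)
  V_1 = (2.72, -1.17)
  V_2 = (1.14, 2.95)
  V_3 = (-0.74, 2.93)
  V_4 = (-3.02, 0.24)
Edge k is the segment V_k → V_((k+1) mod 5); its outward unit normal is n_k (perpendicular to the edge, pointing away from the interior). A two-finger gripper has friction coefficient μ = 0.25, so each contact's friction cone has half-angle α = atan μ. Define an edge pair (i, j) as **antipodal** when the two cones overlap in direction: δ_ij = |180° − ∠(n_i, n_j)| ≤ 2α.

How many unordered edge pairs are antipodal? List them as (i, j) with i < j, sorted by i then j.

count = 1; pairs: (0,3)

α = atan 0.25 = 14.04°;  2α = 28.07°
n_0 = (+0.6622, -0.7493)
n_1 = (+0.9337, +0.3581)
n_2 = (-0.0106, +0.9999)
n_3 = (-0.7628, +0.6466)
n_4 = (-0.6434, -0.7655)
  (0,1): δ = 110.49°  ·
  (0,2): δ = 40.86°  ·
  (0,3): δ = 8.24°  ✓
  (0,4): δ = 98.48°  ·
  (1,2): δ = 110.37°  ·
  (1,3): δ = 61.27°  ·
  (1,4): δ = 28.97°  ·
  (2,3): δ = 130.89°  ·
  (2,4): δ = 40.65°  ·
  (3,4): δ = 89.76°  ·
antipodal pairs: 1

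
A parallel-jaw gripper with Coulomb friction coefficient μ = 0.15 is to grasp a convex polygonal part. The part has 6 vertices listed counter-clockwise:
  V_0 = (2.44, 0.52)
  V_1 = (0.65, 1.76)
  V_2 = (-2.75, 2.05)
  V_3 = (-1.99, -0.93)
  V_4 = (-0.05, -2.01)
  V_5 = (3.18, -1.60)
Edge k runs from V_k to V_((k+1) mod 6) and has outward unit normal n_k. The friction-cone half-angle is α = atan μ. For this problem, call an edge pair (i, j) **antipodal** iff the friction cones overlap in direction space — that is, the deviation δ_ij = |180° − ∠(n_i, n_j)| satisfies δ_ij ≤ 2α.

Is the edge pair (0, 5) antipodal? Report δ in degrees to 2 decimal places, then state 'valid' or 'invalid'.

δ = 143.95°, invalid

α = atan 0.15 = 8.53°;  2α = 17.06°
edge 0: e_0 = (-1.79, +1.24);  n_0 = (+0.5694, +0.8220)
edge 5: e_5 = (-0.74, +2.12);  n_5 = (+0.9441, +0.3296)
∠(n_0, n_5) = 36.05°
δ = |180° − 36.05°| = 143.95°
143.95° > 2α = 17.06°  →  invalid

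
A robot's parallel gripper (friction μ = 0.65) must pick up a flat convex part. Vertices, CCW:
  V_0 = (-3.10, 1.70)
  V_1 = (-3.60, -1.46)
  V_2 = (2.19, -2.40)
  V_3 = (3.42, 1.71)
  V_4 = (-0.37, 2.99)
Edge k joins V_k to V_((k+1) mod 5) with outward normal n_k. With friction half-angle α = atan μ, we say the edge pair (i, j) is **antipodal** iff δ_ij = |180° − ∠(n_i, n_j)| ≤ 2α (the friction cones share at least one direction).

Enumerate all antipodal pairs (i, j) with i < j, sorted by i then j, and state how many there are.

count = 4; pairs: (0,2), (1,3), (1,4), (2,4)

α = atan 0.65 = 33.02°;  2α = 66.05°
n_0 = (-0.9877, +0.1563)
n_1 = (-0.1603, -0.9871)
n_2 = (+0.9580, -0.2867)
n_3 = (+0.3200, +0.9474)
n_4 = (-0.4272, +0.9041)
  (0,1): δ = 90.23°  ·
  (0,2): δ = 7.67°  ✓
  (0,3): δ = 80.33°  ·
  (0,4): δ = 124.28°  ·
  (1,2): δ = 97.44°  ·
  (1,3): δ = 9.44°  ✓
  (1,4): δ = 34.51°  ✓
  (2,3): δ = 92.00°  ·
  (2,4): δ = 48.05°  ✓
  (3,4): δ = 136.05°  ·
antipodal pairs: 4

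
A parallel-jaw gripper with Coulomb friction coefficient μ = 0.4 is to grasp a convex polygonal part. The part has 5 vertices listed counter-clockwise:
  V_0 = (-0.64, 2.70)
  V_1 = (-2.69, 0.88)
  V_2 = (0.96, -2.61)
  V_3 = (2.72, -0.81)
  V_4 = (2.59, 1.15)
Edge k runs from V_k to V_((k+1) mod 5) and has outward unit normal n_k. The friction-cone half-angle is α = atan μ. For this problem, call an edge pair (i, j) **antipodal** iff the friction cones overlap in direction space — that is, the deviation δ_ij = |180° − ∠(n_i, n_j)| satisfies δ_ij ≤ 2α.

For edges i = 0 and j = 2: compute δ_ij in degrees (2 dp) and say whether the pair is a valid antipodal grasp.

α = atan 0.4 = 21.80°;  2α = 43.60°
edge 0: e_0 = (-2.05, -1.82);  n_0 = (-0.6639, +0.7478)
edge 2: e_2 = (+1.76, +1.80);  n_2 = (+0.7150, -0.6991)
∠(n_0, n_2) = 175.96°
δ = |180° − 175.96°| = 4.04°
4.04° ≤ 2α = 43.60°  →  valid

δ = 4.04°, valid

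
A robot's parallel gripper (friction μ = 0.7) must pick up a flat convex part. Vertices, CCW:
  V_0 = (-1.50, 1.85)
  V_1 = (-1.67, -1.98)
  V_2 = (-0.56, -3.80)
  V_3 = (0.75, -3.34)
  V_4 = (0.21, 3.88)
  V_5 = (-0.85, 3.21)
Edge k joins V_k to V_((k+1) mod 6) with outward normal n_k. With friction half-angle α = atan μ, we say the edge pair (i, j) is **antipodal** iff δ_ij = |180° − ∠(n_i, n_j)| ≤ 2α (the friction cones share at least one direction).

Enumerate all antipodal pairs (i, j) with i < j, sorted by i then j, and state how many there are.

α = atan 0.7 = 34.99°;  2α = 69.98°
n_0 = (-0.9990, +0.0443)
n_1 = (-0.8537, -0.5207)
n_2 = (+0.3313, -0.9435)
n_3 = (+0.9972, +0.0746)
n_4 = (-0.5343, +0.8453)
n_5 = (-0.9022, +0.4312)
  (0,1): δ = 146.08°  ·
  (0,2): δ = 68.11°  ✓
  (0,3): δ = 6.82°  ✓
  (0,4): δ = 124.84°  ·
  (0,5): δ = 157.00°  ·
  (1,2): δ = 102.03°  ·
  (1,3): δ = 27.10°  ✓
  (1,4): δ = 90.92°  ·
  (1,5): δ = 123.08°  ·
  (2,3): δ = 105.07°  ·
  (2,4): δ = 12.95°  ✓
  (2,5): δ = 45.11°  ✓
  (3,4): δ = 61.98°  ✓
  (3,5): δ = 29.82°  ✓
  (4,5): δ = 147.84°  ·
antipodal pairs: 7

count = 7; pairs: (0,2), (0,3), (1,3), (2,4), (2,5), (3,4), (3,5)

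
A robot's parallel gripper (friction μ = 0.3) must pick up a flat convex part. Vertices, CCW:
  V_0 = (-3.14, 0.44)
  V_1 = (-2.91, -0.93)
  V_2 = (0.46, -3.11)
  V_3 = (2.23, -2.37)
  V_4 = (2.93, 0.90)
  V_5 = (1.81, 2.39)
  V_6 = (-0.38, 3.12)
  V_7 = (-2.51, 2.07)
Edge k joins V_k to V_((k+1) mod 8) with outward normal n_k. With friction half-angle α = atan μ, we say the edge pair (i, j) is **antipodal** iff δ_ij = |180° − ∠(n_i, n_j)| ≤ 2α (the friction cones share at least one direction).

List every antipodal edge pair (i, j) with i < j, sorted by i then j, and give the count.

count = 6; pairs: (0,3), (0,4), (1,4), (1,5), (2,6), (3,7)

α = atan 0.3 = 16.70°;  2α = 33.40°
n_0 = (-0.9862, -0.1656)
n_1 = (-0.5431, -0.8396)
n_2 = (+0.3857, -0.9226)
n_3 = (+0.9778, -0.2093)
n_4 = (+0.7994, +0.6009)
n_5 = (+0.3162, +0.9487)
n_6 = (-0.4422, +0.8969)
n_7 = (-0.9328, +0.3605)
  (0,1): δ = 132.43°  ·
  (0,2): δ = 76.84°  ·
  (0,3): δ = 21.61°  ✓
  (0,4): δ = 27.40°  ✓
  (0,5): δ = 62.03°  ·
  (0,6): δ = 106.71°  ·
  (0,7): δ = 149.34°  ·
  (1,2): δ = 124.41°  ·
  (1,3): δ = 69.18°  ·
  (1,4): δ = 20.17°  ✓
  (1,5): δ = 14.46°  ✓
  (1,6): δ = 59.14°  ·
  (1,7): δ = 101.77°  ·
  (2,3): δ = 124.77°  ·
  (2,4): δ = 75.76°  ·
  (2,5): δ = 41.12°  ·
  (2,6): δ = 3.55°  ✓
  (2,7): δ = 46.18°  ·
  (3,4): δ = 130.99°  ·
  (3,5): δ = 96.35°  ·
  (3,6): δ = 51.68°  ·
  (3,7): δ = 9.05°  ✓
  (4,5): δ = 145.37°  ·
  (4,6): δ = 100.69°  ·
  (4,7): δ = 58.06°  ·
  (5,6): δ = 135.32°  ·
  (5,7): δ = 92.70°  ·
  (6,7): δ = 137.37°  ·
antipodal pairs: 6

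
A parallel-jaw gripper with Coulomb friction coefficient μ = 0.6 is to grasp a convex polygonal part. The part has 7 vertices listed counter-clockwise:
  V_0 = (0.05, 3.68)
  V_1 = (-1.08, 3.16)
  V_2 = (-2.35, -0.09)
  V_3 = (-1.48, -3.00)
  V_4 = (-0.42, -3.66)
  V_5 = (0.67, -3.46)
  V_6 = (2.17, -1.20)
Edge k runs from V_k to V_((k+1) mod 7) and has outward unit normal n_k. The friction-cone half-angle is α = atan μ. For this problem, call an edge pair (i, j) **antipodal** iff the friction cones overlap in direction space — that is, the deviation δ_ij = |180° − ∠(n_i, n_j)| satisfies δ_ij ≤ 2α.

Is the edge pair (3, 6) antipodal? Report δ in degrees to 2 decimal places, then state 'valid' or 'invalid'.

α = atan 0.6 = 30.96°;  2α = 61.93°
edge 3: e_3 = (+1.06, -0.66);  n_3 = (-0.5286, -0.8489)
edge 6: e_6 = (-2.12, +4.88);  n_6 = (+0.9172, +0.3985)
∠(n_3, n_6) = 145.39°
δ = |180° − 145.39°| = 34.61°
34.61° ≤ 2α = 61.93°  →  valid

δ = 34.61°, valid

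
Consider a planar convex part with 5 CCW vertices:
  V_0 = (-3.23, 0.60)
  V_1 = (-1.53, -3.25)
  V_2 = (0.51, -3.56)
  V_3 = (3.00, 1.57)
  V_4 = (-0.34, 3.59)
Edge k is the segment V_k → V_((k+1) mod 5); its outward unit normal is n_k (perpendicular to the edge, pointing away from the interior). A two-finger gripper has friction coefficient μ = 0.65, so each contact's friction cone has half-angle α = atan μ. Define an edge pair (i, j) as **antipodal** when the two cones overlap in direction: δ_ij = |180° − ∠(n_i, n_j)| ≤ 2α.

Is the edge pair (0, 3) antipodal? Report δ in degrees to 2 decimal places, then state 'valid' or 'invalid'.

α = atan 0.65 = 33.02°;  2α = 66.05°
edge 0: e_0 = (+1.70, -3.85);  n_0 = (-0.9148, -0.4039)
edge 3: e_3 = (-3.34, +2.02);  n_3 = (+0.5175, +0.8557)
∠(n_0, n_3) = 144.99°
δ = |180° − 144.99°| = 35.01°
35.01° ≤ 2α = 66.05°  →  valid

δ = 35.01°, valid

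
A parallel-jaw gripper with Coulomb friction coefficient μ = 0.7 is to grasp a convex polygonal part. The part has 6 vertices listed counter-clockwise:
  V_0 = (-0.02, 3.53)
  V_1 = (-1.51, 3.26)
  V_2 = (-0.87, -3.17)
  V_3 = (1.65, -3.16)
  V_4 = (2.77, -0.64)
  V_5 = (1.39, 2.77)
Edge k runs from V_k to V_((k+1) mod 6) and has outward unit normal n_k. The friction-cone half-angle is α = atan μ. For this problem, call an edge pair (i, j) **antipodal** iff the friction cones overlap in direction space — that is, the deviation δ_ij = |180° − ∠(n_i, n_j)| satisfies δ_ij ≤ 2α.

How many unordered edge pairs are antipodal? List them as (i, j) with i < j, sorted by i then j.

α = atan 0.7 = 34.99°;  2α = 69.98°
n_0 = (-0.1783, +0.9840)
n_1 = (-0.9951, -0.0990)
n_2 = (+0.0040, -1.0000)
n_3 = (+0.9138, -0.4061)
n_4 = (+0.9270, +0.3751)
n_5 = (+0.4745, +0.8803)
  (0,1): δ = 94.59°  ·
  (0,2): δ = 10.04°  ✓
  (0,3): δ = 55.77°  ✓
  (0,4): δ = 101.76°  ·
  (0,5): δ = 141.40°  ·
  (1,2): δ = 95.46°  ·
  (1,3): δ = 29.65°  ✓
  (1,4): δ = 16.35°  ✓
  (1,5): δ = 55.99°  ✓
  (2,3): δ = 114.19°  ·
  (2,4): δ = 68.19°  ✓
  (2,5): δ = 28.55°  ✓
  (3,4): δ = 134.00°  ·
  (3,5): δ = 94.36°  ·
  (4,5): δ = 140.36°  ·
antipodal pairs: 7

count = 7; pairs: (0,2), (0,3), (1,3), (1,4), (1,5), (2,4), (2,5)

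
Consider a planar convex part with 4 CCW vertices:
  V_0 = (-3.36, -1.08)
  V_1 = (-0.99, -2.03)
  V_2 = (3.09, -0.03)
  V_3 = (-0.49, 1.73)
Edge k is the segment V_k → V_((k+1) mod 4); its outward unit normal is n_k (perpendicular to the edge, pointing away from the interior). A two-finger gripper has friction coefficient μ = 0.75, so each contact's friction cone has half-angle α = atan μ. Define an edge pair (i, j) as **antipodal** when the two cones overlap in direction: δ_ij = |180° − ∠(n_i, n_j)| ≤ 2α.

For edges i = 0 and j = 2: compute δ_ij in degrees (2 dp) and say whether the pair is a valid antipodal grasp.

δ = 4.34°, valid

α = atan 0.75 = 36.87°;  2α = 73.74°
edge 0: e_0 = (+2.37, -0.95);  n_0 = (-0.3721, -0.9282)
edge 2: e_2 = (-3.58, +1.76);  n_2 = (+0.4412, +0.8974)
∠(n_0, n_2) = 175.66°
δ = |180° − 175.66°| = 4.34°
4.34° ≤ 2α = 73.74°  →  valid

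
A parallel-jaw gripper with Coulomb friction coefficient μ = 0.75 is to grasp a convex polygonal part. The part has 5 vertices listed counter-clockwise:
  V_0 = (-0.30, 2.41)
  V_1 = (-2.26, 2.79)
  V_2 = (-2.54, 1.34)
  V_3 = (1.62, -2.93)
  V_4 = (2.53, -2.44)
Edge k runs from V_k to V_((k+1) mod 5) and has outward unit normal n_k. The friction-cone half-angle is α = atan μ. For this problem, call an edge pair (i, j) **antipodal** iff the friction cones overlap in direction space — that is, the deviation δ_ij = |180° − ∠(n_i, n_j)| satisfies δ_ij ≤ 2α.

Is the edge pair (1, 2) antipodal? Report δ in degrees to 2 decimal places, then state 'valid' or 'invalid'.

α = atan 0.75 = 36.87°;  2α = 73.74°
edge 1: e_1 = (-0.28, -1.45);  n_1 = (-0.9819, +0.1896)
edge 2: e_2 = (+4.16, -4.27);  n_2 = (-0.7163, -0.6978)
∠(n_1, n_2) = 55.18°
δ = |180° − 55.18°| = 124.82°
124.82° > 2α = 73.74°  →  invalid

δ = 124.82°, invalid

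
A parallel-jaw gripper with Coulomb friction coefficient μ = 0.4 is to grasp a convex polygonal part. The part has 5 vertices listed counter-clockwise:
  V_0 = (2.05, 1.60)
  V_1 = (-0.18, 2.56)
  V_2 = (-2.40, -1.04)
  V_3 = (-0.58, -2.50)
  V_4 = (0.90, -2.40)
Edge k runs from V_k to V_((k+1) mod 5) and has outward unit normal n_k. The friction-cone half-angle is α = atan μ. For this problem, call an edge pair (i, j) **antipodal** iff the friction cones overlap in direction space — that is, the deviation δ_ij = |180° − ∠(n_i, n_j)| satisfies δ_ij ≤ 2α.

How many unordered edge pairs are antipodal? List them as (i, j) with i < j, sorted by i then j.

α = atan 0.4 = 21.80°;  2α = 43.60°
n_0 = (+0.3954, +0.9185)
n_1 = (-0.8512, +0.5249)
n_2 = (-0.6257, -0.7800)
n_3 = (+0.0674, -0.9977)
n_4 = (+0.9611, -0.2763)
  (0,1): δ = 98.37°  ·
  (0,2): δ = 15.44°  ✓
  (0,3): δ = 27.16°  ✓
  (0,4): δ = 97.25°  ·
  (1,2): δ = 97.08°  ·
  (1,3): δ = 54.47°  ·
  (1,4): δ = 15.62°  ✓
  (2,3): δ = 137.40°  ·
  (2,4): δ = 67.30°  ·
  (3,4): δ = 109.91°  ·
antipodal pairs: 3

count = 3; pairs: (0,2), (0,3), (1,4)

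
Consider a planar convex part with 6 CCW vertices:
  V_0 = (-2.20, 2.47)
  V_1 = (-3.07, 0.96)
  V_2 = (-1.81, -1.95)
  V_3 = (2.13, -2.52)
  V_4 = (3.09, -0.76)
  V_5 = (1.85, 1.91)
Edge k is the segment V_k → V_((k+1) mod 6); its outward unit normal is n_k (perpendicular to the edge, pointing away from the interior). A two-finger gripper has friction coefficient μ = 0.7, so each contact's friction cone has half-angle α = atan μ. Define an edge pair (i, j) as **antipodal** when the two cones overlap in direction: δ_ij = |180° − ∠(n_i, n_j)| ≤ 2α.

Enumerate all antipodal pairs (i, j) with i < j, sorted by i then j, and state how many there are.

count = 9; pairs: (0,2), (0,3), (0,4), (1,3), (1,4), (1,5), (2,4), (2,5), (3,5)

α = atan 0.7 = 34.99°;  2α = 69.98°
n_0 = (-0.8665, +0.4992)
n_1 = (-0.9177, -0.3973)
n_2 = (-0.1432, -0.9897)
n_3 = (+0.8779, -0.4789)
n_4 = (+0.9070, +0.4212)
n_5 = (+0.1370, +0.9906)
  (0,1): δ = 126.64°  ·
  (0,2): δ = 68.28°  ✓
  (0,3): δ = 1.34°  ✓
  (0,4): δ = 54.86°  ✓
  (0,5): δ = 112.08°  ·
  (1,2): δ = 121.64°  ·
  (1,3): δ = 52.02°  ✓
  (1,4): δ = 1.50°  ✓
  (1,5): δ = 58.72°  ✓
  (2,3): δ = 110.38°  ·
  (2,4): δ = 56.86°  ✓
  (2,5): δ = 0.36°  ✓
  (3,4): δ = 126.48°  ·
  (3,5): δ = 69.26°  ✓
  (4,5): δ = 122.78°  ·
antipodal pairs: 9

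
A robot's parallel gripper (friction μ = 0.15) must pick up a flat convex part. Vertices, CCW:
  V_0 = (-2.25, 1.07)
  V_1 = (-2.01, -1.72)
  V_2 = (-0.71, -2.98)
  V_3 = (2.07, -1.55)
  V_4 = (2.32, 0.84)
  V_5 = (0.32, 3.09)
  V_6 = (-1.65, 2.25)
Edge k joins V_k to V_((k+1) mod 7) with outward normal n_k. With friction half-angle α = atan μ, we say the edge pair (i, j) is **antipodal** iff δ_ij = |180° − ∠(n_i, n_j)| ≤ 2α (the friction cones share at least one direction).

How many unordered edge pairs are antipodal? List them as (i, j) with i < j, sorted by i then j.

α = atan 0.15 = 8.53°;  2α = 17.06°
n_0 = (-0.9963, -0.0857)
n_1 = (-0.6960, -0.7181)
n_2 = (+0.4574, -0.8893)
n_3 = (+0.9946, -0.1040)
n_4 = (+0.7474, +0.6644)
n_5 = (-0.3922, +0.9199)
n_6 = (-0.8914, +0.4532)
  (0,1): δ = 139.02°  ·
  (0,2): δ = 67.70°  ·
  (0,3): δ = 10.89°  ✓
  (0,4): δ = 36.72°  ·
  (0,5): δ = 108.18°  ·
  (0,6): δ = 148.13°  ·
  (1,2): δ = 108.67°  ·
  (1,3): δ = 51.87°  ·
  (1,4): δ = 4.26°  ✓
  (1,5): δ = 67.20°  ·
  (1,6): δ = 107.15°  ·
  (2,3): δ = 123.19°  ·
  (2,4): δ = 75.59°  ·
  (2,5): δ = 4.13°  ✓
  (2,6): δ = 35.83°  ·
  (3,4): δ = 132.39°  ·
  (3,5): δ = 60.94°  ·
  (3,6): δ = 20.98°  ·
  (4,5): δ = 108.54°  ·
  (4,6): δ = 68.59°  ·
  (5,6): δ = 140.05°  ·
antipodal pairs: 3

count = 3; pairs: (0,3), (1,4), (2,5)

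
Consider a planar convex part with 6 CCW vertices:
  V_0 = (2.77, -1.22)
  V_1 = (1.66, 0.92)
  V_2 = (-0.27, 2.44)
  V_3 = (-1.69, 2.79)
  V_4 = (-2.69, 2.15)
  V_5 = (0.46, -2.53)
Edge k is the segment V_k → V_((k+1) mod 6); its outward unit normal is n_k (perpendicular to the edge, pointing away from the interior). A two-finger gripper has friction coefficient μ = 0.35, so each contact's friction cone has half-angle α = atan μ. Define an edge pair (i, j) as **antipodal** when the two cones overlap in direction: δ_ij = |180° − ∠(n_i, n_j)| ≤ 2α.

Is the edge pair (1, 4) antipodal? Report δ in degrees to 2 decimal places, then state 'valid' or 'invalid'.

α = atan 0.35 = 19.29°;  2α = 38.58°
edge 1: e_1 = (-1.93, +1.52);  n_1 = (+0.6187, +0.7856)
edge 4: e_4 = (+3.15, -4.68);  n_4 = (-0.8296, -0.5584)
∠(n_1, n_4) = 162.17°
δ = |180° − 162.17°| = 17.83°
17.83° ≤ 2α = 38.58°  →  valid

δ = 17.83°, valid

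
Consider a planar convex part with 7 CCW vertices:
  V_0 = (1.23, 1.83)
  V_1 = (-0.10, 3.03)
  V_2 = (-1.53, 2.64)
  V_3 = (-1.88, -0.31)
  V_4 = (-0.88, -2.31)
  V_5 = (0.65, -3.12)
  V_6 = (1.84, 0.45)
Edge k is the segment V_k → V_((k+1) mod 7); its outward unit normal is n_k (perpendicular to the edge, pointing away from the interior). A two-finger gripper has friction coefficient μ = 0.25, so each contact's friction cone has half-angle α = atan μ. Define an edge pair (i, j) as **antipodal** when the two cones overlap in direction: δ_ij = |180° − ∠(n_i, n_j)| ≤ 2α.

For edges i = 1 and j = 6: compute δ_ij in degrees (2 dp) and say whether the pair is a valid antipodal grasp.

δ = 98.59°, invalid

α = atan 0.25 = 14.04°;  2α = 28.07°
edge 1: e_1 = (-1.43, -0.39);  n_1 = (-0.2631, +0.9648)
edge 6: e_6 = (-0.61, +1.38);  n_6 = (+0.9146, +0.4043)
∠(n_1, n_6) = 81.41°
δ = |180° − 81.41°| = 98.59°
98.59° > 2α = 28.07°  →  invalid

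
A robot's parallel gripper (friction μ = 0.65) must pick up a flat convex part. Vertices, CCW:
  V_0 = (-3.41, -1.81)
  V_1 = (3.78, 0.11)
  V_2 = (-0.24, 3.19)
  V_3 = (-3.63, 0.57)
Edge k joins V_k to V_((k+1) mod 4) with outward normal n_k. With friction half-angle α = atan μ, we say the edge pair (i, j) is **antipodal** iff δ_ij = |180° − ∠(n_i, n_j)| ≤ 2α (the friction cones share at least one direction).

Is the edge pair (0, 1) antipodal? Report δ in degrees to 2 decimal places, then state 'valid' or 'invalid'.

α = atan 0.65 = 33.02°;  2α = 66.05°
edge 0: e_0 = (+7.19, +1.92);  n_0 = (+0.2580, -0.9661)
edge 1: e_1 = (-4.02, +3.08);  n_1 = (+0.6082, +0.7938)
∠(n_0, n_1) = 127.59°
δ = |180° − 127.59°| = 52.41°
52.41° ≤ 2α = 66.05°  →  valid

δ = 52.41°, valid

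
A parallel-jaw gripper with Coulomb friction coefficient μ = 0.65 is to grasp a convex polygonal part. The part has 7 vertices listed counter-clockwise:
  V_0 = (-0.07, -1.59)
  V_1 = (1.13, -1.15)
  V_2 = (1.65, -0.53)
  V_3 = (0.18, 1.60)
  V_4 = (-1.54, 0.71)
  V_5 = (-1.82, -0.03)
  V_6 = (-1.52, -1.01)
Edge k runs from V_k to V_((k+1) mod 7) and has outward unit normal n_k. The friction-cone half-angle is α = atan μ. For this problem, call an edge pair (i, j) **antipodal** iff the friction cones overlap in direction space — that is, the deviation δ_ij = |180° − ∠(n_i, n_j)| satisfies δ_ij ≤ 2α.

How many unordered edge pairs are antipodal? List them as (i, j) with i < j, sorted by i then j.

count = 9; pairs: (0,3), (0,4), (1,3), (1,4), (1,5), (2,4), (2,5), (2,6), (3,6)

α = atan 0.65 = 33.02°;  2α = 66.05°
n_0 = (+0.3443, -0.9389)
n_1 = (+0.7662, -0.6426)
n_2 = (+0.8230, +0.5680)
n_3 = (-0.4596, +0.8881)
n_4 = (-0.9353, +0.3539)
n_5 = (-0.9562, -0.2927)
n_6 = (-0.3714, -0.9285)
  (0,1): δ = 150.12°  ·
  (0,2): δ = 75.53°  ·
  (0,3): δ = 7.22°  ✓
  (0,4): δ = 49.14°  ✓
  (0,5): δ = 86.88°  ·
  (0,6): δ = 138.06°  ·
  (1,2): δ = 105.40°  ·
  (1,3): δ = 22.65°  ✓
  (1,4): δ = 19.26°  ✓
  (1,5): δ = 57.01°  ✓
  (1,6): δ = 108.19°  ·
  (2,3): δ = 97.25°  ·
  (2,4): δ = 55.34°  ✓
  (2,5): δ = 17.59°  ✓
  (2,6): δ = 33.59°  ✓
  (3,4): δ = 138.08°  ·
  (3,5): δ = 100.34°  ·
  (3,6): δ = 49.16°  ✓
  (4,5): δ = 142.25°  ·
  (4,6): δ = 91.08°  ·
  (5,6): δ = 128.82°  ·
antipodal pairs: 9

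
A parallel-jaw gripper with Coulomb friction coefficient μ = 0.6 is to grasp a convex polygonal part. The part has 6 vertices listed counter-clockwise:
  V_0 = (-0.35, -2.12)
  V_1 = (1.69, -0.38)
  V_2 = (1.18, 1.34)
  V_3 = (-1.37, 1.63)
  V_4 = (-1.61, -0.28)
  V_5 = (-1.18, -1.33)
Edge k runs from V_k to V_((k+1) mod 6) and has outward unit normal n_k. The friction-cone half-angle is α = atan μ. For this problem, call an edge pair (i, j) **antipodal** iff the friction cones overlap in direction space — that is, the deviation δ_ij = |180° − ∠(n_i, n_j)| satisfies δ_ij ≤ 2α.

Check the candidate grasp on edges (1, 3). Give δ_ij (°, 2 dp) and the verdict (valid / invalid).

α = atan 0.6 = 30.96°;  2α = 61.93°
edge 1: e_1 = (-0.51, +1.72);  n_1 = (+0.9587, +0.2843)
edge 3: e_3 = (-0.24, -1.91);  n_3 = (-0.9922, +0.1247)
∠(n_1, n_3) = 156.32°
δ = |180° − 156.32°| = 23.68°
23.68° ≤ 2α = 61.93°  →  valid

δ = 23.68°, valid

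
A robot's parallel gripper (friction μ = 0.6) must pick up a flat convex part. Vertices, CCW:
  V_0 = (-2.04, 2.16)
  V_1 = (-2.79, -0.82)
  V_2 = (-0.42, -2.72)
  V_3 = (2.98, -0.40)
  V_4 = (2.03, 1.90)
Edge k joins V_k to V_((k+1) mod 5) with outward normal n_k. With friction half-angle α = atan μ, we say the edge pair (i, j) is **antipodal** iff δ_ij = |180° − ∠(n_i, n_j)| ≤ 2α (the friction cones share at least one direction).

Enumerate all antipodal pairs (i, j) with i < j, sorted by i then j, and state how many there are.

count = 5; pairs: (0,2), (0,3), (1,3), (1,4), (2,4)

α = atan 0.6 = 30.96°;  2α = 61.93°
n_0 = (-0.9698, +0.2441)
n_1 = (-0.6255, -0.7802)
n_2 = (+0.5636, -0.8260)
n_3 = (+0.9243, +0.3818)
n_4 = (+0.0638, +0.9980)
  (0,1): δ = 114.59°  ·
  (0,2): δ = 41.57°  ✓
  (0,3): δ = 36.57°  ✓
  (0,4): δ = 100.47°  ·
  (1,2): δ = 106.97°  ·
  (1,3): δ = 28.84°  ✓
  (1,4): δ = 35.06°  ✓
  (2,3): δ = 101.87°  ·
  (2,4): δ = 37.96°  ✓
  (3,4): δ = 116.10°  ·
antipodal pairs: 5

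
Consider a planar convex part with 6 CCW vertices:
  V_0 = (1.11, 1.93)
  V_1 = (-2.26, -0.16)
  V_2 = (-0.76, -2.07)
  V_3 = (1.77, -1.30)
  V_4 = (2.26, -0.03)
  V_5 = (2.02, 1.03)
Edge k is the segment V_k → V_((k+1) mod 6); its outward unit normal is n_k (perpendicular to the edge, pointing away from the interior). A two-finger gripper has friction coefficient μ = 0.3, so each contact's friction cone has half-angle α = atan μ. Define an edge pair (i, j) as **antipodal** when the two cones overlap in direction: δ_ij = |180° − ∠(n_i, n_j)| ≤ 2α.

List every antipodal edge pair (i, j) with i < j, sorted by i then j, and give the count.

α = atan 0.3 = 16.70°;  2α = 33.40°
n_0 = (-0.5270, +0.8498)
n_1 = (-0.7865, -0.6176)
n_2 = (+0.2912, -0.9567)
n_3 = (+0.9330, -0.3600)
n_4 = (+0.9753, +0.2208)
n_5 = (+0.7032, +0.7110)
  (0,1): δ = 83.66°  ·
  (0,2): δ = 14.88°  ✓
  (0,3): δ = 37.10°  ·
  (0,4): δ = 70.95°  ·
  (0,5): δ = 103.51°  ·
  (1,2): δ = 111.22°  ·
  (1,3): δ = 59.24°  ·
  (1,4): δ = 25.39°  ✓
  (1,5): δ = 7.17°  ✓
  (2,3): δ = 128.03°  ·
  (2,4): δ = 94.17°  ·
  (2,5): δ = 61.61°  ·
  (3,4): δ = 146.14°  ·
  (3,5): δ = 113.59°  ·
  (4,5): δ = 147.44°  ·
antipodal pairs: 3

count = 3; pairs: (0,2), (1,4), (1,5)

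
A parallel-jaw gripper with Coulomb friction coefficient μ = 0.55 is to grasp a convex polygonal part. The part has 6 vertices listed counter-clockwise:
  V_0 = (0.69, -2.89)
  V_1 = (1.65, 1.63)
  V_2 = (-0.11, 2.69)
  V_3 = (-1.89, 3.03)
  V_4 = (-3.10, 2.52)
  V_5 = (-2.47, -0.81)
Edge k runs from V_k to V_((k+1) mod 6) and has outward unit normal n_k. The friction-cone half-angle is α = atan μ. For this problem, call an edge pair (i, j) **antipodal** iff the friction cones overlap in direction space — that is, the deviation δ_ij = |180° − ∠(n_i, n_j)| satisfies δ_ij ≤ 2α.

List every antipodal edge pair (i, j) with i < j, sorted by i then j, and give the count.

count = 6; pairs: (0,3), (0,4), (1,4), (1,5), (2,5), (3,5)

α = atan 0.55 = 28.81°;  2α = 57.62°
n_0 = (+0.9782, -0.2078)
n_1 = (+0.5159, +0.8566)
n_2 = (+0.1876, +0.9822)
n_3 = (-0.3884, +0.9215)
n_4 = (-0.9826, -0.1859)
n_5 = (-0.5498, -0.8353)
  (0,1): δ = 109.07°  ·
  (0,2): δ = 88.82°  ·
  (0,3): δ = 55.15°  ✓
  (0,4): δ = 22.70°  ✓
  (0,5): δ = 68.64°  ·
  (1,2): δ = 159.75°  ·
  (1,3): δ = 126.09°  ·
  (1,4): δ = 48.23°  ✓
  (1,5): δ = 2.29°  ✓
  (2,3): δ = 146.33°  ·
  (2,4): δ = 68.47°  ·
  (2,5): δ = 22.54°  ✓
  (3,4): δ = 102.14°  ·
  (3,5): δ = 56.21°  ✓
  (4,5): δ = 134.07°  ·
antipodal pairs: 6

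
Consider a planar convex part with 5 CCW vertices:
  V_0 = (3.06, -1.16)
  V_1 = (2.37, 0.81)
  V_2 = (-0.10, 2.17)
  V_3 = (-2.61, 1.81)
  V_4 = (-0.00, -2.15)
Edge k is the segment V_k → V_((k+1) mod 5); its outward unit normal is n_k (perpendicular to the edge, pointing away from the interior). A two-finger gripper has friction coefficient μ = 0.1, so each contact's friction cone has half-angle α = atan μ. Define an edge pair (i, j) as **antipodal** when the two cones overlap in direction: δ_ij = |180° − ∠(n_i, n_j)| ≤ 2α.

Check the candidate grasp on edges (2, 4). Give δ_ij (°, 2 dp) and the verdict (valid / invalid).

δ = 9.77°, valid

α = atan 0.1 = 5.71°;  2α = 11.42°
edge 2: e_2 = (-2.51, -0.36);  n_2 = (-0.1420, +0.9899)
edge 4: e_4 = (+3.06, +0.99);  n_4 = (+0.3078, -0.9514)
∠(n_2, n_4) = 170.23°
δ = |180° − 170.23°| = 9.77°
9.77° ≤ 2α = 11.42°  →  valid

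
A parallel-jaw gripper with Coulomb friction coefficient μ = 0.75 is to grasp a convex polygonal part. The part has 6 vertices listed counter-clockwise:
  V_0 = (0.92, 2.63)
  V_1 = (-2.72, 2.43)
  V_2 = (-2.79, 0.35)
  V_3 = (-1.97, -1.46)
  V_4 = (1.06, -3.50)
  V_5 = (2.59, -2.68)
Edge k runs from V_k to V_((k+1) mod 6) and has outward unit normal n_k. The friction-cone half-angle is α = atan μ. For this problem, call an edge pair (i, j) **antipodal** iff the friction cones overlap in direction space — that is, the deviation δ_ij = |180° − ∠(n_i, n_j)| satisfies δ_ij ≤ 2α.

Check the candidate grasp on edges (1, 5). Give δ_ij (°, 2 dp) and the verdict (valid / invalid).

α = atan 0.75 = 36.87°;  2α = 73.74°
edge 1: e_1 = (-0.07, -2.08);  n_1 = (-0.9994, +0.0336)
edge 5: e_5 = (-1.67, +5.31);  n_5 = (+0.9539, +0.3000)
∠(n_1, n_5) = 160.61°
δ = |180° − 160.61°| = 19.39°
19.39° ≤ 2α = 73.74°  →  valid

δ = 19.39°, valid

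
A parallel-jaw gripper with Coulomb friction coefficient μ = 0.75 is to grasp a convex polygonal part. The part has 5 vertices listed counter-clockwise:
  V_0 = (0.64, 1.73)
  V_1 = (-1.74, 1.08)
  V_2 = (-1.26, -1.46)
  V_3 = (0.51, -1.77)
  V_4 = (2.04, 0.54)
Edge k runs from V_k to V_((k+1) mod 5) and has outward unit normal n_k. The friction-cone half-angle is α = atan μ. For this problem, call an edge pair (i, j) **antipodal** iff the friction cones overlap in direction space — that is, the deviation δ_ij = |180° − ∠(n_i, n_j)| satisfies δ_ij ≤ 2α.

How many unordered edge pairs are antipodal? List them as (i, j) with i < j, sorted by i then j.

count = 5; pairs: (0,2), (0,3), (1,3), (1,4), (2,4)

α = atan 0.75 = 36.87°;  2α = 73.74°
n_0 = (-0.2635, +0.9647)
n_1 = (-0.9826, -0.1857)
n_2 = (-0.1725, -0.9850)
n_3 = (+0.8337, -0.5522)
n_4 = (+0.6476, +0.7619)
  (0,1): δ = 94.57°  ·
  (0,2): δ = 25.21°  ✓
  (0,3): δ = 41.21°  ✓
  (0,4): δ = 124.36°  ·
  (1,2): δ = 110.64°  ·
  (1,3): δ = 44.22°  ✓
  (1,4): δ = 38.93°  ✓
  (2,3): δ = 113.58°  ·
  (2,4): δ = 30.43°  ✓
  (3,4): δ = 96.85°  ·
antipodal pairs: 5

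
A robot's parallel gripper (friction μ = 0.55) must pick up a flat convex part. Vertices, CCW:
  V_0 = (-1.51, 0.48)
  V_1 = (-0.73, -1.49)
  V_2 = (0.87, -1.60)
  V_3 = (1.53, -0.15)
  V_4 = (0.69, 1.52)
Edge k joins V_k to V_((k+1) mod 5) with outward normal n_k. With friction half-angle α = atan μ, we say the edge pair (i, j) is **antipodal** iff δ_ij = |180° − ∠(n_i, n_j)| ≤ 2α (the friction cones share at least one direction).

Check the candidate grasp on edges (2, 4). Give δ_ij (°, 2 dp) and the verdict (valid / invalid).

δ = 40.22°, valid

α = atan 0.55 = 28.81°;  2α = 57.62°
edge 2: e_2 = (+0.66, +1.45);  n_2 = (+0.9102, -0.4143)
edge 4: e_4 = (-2.20, -1.04);  n_4 = (-0.4274, +0.9041)
∠(n_2, n_4) = 139.78°
δ = |180° − 139.78°| = 40.22°
40.22° ≤ 2α = 57.62°  →  valid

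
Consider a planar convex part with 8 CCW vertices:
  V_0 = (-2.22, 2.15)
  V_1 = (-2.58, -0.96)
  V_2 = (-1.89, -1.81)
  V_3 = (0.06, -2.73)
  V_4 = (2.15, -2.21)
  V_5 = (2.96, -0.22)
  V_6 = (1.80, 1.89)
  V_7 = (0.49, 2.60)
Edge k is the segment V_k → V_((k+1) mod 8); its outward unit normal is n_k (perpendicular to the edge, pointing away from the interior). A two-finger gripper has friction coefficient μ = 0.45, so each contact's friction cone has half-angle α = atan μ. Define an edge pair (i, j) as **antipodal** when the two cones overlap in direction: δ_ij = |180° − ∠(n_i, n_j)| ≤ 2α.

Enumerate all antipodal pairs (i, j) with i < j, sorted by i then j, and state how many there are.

α = atan 0.45 = 24.23°;  2α = 48.46°
n_0 = (-0.9934, +0.1150)
n_1 = (-0.7764, -0.6302)
n_2 = (-0.4267, -0.9044)
n_3 = (+0.2414, -0.9704)
n_4 = (+0.9262, -0.3770)
n_5 = (+0.8763, +0.4818)
n_6 = (+0.4765, +0.8792)
n_7 = (-0.1638, +0.9865)
  (0,1): δ = 134.33°  ·
  (0,2): δ = 108.65°  ·
  (0,3): δ = 69.43°  ·
  (0,4): δ = 15.55°  ✓
  (0,5): δ = 35.40°  ✓
  (0,6): δ = 68.15°  ·
  (0,7): δ = 106.03°  ·
  (1,2): δ = 154.33°  ·
  (1,3): δ = 115.10°  ·
  (1,4): δ = 61.22°  ·
  (1,5): δ = 10.27°  ✓
  (1,6): δ = 22.47°  ✓
  (1,7): δ = 60.36°  ·
  (2,3): δ = 140.77°  ·
  (2,4): δ = 86.89°  ·
  (2,5): δ = 35.94°  ✓
  (2,6): δ = 3.20°  ✓
  (2,7): δ = 34.69°  ✓
  (3,4): δ = 126.12°  ·
  (3,5): δ = 75.17°  ·
  (3,6): δ = 42.43°  ✓
  (3,7): δ = 4.54°  ✓
  (4,5): δ = 129.05°  ·
  (4,6): δ = 96.31°  ·
  (4,7): δ = 58.42°  ·
  (5,6): δ = 147.26°  ·
  (5,7): δ = 109.37°  ·
  (6,7): δ = 142.11°  ·
antipodal pairs: 9

count = 9; pairs: (0,4), (0,5), (1,5), (1,6), (2,5), (2,6), (2,7), (3,6), (3,7)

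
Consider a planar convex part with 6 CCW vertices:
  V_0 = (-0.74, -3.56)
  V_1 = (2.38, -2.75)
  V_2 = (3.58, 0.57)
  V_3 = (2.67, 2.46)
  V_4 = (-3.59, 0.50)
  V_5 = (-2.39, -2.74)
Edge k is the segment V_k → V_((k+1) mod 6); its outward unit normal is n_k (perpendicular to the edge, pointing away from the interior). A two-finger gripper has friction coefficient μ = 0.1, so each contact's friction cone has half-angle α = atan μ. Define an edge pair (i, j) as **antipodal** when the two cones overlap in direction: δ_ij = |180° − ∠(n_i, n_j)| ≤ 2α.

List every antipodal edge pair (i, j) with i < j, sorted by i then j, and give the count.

count = 2; pairs: (0,3), (2,4)

α = atan 0.1 = 5.71°;  2α = 11.42°
n_0 = (+0.2513, -0.9679)
n_1 = (+0.9405, -0.3399)
n_2 = (+0.9010, +0.4338)
n_3 = (-0.2988, +0.9543)
n_4 = (-0.9377, -0.3473)
n_5 = (-0.4450, -0.8955)
  (0,1): δ = 124.43°  ·
  (0,2): δ = 78.84°  ·
  (0,3): δ = 2.83°  ✓
  (0,4): δ = 95.77°  ·
  (0,5): δ = 139.02°  ·
  (1,2): δ = 134.42°  ·
  (1,3): δ = 52.74°  ·
  (1,4): δ = 40.20°  ·
  (1,5): δ = 83.45°  ·
  (2,3): δ = 98.32°  ·
  (2,4): δ = 5.39°  ✓
  (2,5): δ = 37.86°  ·
  (3,4): δ = 87.06°  ·
  (3,5): δ = 43.81°  ·
  (4,5): δ = 136.75°  ·
antipodal pairs: 2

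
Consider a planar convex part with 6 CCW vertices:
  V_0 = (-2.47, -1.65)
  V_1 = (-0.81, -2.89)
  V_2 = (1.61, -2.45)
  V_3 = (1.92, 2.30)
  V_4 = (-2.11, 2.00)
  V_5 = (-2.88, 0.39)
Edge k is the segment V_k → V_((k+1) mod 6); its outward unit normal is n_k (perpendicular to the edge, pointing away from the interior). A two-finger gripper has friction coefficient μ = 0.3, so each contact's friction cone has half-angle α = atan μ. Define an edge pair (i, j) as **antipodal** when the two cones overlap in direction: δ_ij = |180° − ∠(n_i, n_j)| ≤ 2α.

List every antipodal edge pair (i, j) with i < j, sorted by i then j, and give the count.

α = atan 0.3 = 16.70°;  2α = 33.40°
n_0 = (-0.5985, -0.8012)
n_1 = (+0.1789, -0.9839)
n_2 = (+0.9979, -0.0651)
n_3 = (-0.0742, +0.9972)
n_4 = (-0.9021, +0.4315)
n_5 = (-0.9804, -0.1970)
  (0,1): δ = 132.94°  ·
  (0,2): δ = 56.97°  ·
  (0,3): δ = 41.02°  ·
  (0,4): δ = 101.20°  ·
  (0,5): δ = 138.12°  ·
  (1,2): δ = 104.04°  ·
  (1,3): δ = 6.05°  ✓
  (1,4): δ = 54.14°  ·
  (1,5): δ = 91.06°  ·
  (2,3): δ = 82.01°  ·
  (2,4): δ = 21.83°  ✓
  (2,5): δ = 15.10°  ✓
  (3,4): δ = 119.82°  ·
  (3,5): δ = 82.89°  ·
  (4,5): δ = 143.08°  ·
antipodal pairs: 3

count = 3; pairs: (1,3), (2,4), (2,5)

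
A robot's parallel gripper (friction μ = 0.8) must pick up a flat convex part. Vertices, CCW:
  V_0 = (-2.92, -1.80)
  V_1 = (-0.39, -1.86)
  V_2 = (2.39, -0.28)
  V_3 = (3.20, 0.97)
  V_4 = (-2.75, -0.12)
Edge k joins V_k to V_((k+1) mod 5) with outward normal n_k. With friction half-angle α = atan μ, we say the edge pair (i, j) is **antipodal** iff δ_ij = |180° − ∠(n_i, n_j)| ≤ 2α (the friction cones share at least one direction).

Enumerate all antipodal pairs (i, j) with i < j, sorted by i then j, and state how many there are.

α = atan 0.8 = 38.66°;  2α = 77.32°
n_0 = (-0.0237, -0.9997)
n_1 = (+0.4941, -0.8694)
n_2 = (+0.8392, -0.5438)
n_3 = (-0.1802, +0.9836)
n_4 = (-0.9949, +0.1007)
  (0,1): δ = 149.03°  ·
  (0,2): δ = 121.58°  ·
  (0,3): δ = 11.74°  ✓
  (0,4): δ = 85.58°  ·
  (1,2): δ = 152.55°  ·
  (1,3): δ = 19.23°  ✓
  (1,4): δ = 54.61°  ✓
  (2,3): δ = 46.68°  ✓
  (2,4): δ = 27.17°  ✓
  (3,4): δ = 106.16°  ·
antipodal pairs: 5

count = 5; pairs: (0,3), (1,3), (1,4), (2,3), (2,4)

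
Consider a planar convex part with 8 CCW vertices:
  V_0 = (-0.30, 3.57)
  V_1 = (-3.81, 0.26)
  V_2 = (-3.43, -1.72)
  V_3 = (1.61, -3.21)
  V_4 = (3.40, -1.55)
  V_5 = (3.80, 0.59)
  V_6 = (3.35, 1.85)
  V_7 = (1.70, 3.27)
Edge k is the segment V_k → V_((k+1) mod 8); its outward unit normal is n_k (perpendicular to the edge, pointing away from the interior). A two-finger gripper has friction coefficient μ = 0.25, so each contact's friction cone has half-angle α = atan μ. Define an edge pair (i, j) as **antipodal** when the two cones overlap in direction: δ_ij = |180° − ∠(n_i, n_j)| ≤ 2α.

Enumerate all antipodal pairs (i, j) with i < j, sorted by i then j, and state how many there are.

α = atan 0.25 = 14.04°;  2α = 28.07°
n_0 = (-0.6861, +0.7275)
n_1 = (-0.9821, -0.1885)
n_2 = (-0.2835, -0.9590)
n_3 = (+0.6800, -0.7332)
n_4 = (+0.9830, -0.1837)
n_5 = (+0.9417, +0.3363)
n_6 = (+0.6523, +0.7580)
n_7 = (+0.1483, +0.9889)
  (0,1): δ = 122.46°  ·
  (0,2): δ = 59.79°  ·
  (0,3): δ = 0.48°  ✓
  (0,4): δ = 36.09°  ·
  (0,5): δ = 66.33°  ·
  (0,6): δ = 95.96°  ·
  (0,7): δ = 128.15°  ·
  (1,2): δ = 117.33°  ·
  (1,3): δ = 58.02°  ·
  (1,4): δ = 21.45°  ✓
  (1,5): δ = 8.79°  ✓
  (1,6): δ = 38.42°  ·
  (1,7): δ = 70.61°  ·
  (2,3): δ = 120.69°  ·
  (2,4): δ = 84.12°  ·
  (2,5): δ = 53.88°  ·
  (2,6): δ = 24.25°  ✓
  (2,7): δ = 7.94°  ✓
  (3,4): δ = 143.43°  ·
  (3,5): δ = 113.19°  ·
  (3,6): δ = 83.56°  ·
  (3,7): δ = 51.37°  ·
  (4,5): δ = 149.76°  ·
  (4,6): δ = 120.13°  ·
  (4,7): δ = 87.94°  ·
  (5,6): δ = 150.37°  ·
  (5,7): δ = 118.18°  ·
  (6,7): δ = 147.82°  ·
antipodal pairs: 5

count = 5; pairs: (0,3), (1,4), (1,5), (2,6), (2,7)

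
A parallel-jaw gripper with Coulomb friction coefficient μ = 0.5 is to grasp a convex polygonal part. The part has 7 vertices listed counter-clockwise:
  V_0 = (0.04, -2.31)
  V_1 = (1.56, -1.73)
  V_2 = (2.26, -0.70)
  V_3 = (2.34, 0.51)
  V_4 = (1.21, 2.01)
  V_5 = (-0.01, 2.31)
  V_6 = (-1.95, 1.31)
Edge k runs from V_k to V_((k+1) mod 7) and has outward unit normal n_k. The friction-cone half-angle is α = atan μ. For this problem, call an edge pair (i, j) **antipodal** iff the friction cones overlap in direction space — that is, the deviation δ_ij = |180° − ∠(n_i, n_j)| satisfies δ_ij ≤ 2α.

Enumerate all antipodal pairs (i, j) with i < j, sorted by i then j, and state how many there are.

count = 6; pairs: (0,4), (0,5), (1,5), (2,6), (3,6), (4,6)

α = atan 0.5 = 26.57°;  2α = 53.13°
n_0 = (+0.3565, -0.9343)
n_1 = (+0.8271, -0.5621)
n_2 = (+0.9978, -0.0660)
n_3 = (+0.7987, +0.6017)
n_4 = (+0.2388, +0.9711)
n_5 = (-0.4582, +0.8889)
n_6 = (-0.8763, -0.4817)
  (0,1): δ = 145.09°  ·
  (0,2): δ = 114.67°  ·
  (0,3): δ = 73.89°  ·
  (0,4): δ = 34.70°  ✓
  (0,5): δ = 6.38°  ✓
  (0,6): δ = 97.91°  ·
  (1,2): δ = 149.58°  ·
  (1,3): δ = 108.81°  ·
  (1,4): δ = 69.61°  ·
  (1,5): δ = 28.53°  ✓
  (1,6): δ = 63.00°  ·
  (2,3): δ = 139.23°  ·
  (2,4): δ = 100.03°  ·
  (2,5): δ = 58.95°  ·
  (2,6): δ = 32.58°  ✓
  (3,4): δ = 140.81°  ·
  (3,5): δ = 99.72°  ·
  (3,6): δ = 8.19°  ✓
  (4,5): δ = 138.92°  ·
  (4,6): δ = 47.39°  ✓
  (5,6): δ = 88.47°  ·
antipodal pairs: 6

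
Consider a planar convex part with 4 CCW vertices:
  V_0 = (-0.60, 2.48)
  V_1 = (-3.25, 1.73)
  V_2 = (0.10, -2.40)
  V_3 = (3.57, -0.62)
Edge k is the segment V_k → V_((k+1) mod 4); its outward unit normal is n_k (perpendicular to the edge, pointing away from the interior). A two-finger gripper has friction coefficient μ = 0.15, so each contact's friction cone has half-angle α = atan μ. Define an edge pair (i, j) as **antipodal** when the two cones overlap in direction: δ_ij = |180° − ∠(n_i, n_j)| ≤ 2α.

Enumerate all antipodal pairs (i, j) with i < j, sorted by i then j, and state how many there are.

α = atan 0.15 = 8.53°;  2α = 17.06°
n_0 = (-0.2723, +0.9622)
n_1 = (-0.7766, -0.6300)
n_2 = (+0.4564, -0.8898)
n_3 = (+0.5966, +0.8025)
  (0,1): δ = 66.76°  ·
  (0,2): δ = 11.35°  ✓
  (0,3): δ = 127.57°  ·
  (1,2): δ = 101.89°  ·
  (1,3): δ = 14.33°  ✓
  (2,3): δ = 63.78°  ·
antipodal pairs: 2

count = 2; pairs: (0,2), (1,3)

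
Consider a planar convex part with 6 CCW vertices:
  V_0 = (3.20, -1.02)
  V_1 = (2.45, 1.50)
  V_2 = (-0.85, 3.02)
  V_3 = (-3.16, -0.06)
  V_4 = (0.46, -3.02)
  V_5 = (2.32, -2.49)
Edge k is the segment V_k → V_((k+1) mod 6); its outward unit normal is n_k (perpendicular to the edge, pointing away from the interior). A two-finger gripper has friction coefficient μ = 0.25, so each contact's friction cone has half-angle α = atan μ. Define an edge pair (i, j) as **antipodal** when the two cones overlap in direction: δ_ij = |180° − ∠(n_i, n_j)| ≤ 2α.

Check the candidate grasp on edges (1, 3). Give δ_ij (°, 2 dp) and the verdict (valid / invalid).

δ = 14.54°, valid

α = atan 0.25 = 14.04°;  2α = 28.07°
edge 1: e_1 = (-3.30, +1.52);  n_1 = (+0.4184, +0.9083)
edge 3: e_3 = (+3.62, -2.96);  n_3 = (-0.6330, -0.7741)
∠(n_1, n_3) = 165.46°
δ = |180° − 165.46°| = 14.54°
14.54° ≤ 2α = 28.07°  →  valid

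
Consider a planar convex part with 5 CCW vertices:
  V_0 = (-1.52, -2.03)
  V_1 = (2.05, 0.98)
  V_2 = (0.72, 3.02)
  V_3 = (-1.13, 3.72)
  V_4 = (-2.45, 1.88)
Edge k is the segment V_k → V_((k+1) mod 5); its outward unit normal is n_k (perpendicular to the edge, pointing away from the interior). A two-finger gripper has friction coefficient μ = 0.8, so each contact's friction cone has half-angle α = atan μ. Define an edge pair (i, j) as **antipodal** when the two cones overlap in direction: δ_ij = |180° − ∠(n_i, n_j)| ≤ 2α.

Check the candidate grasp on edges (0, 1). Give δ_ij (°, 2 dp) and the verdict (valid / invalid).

α = atan 0.8 = 38.66°;  2α = 77.32°
edge 0: e_0 = (+3.57, +3.01);  n_0 = (+0.6446, -0.7645)
edge 1: e_1 = (-1.33, +2.04);  n_1 = (+0.8377, +0.5461)
∠(n_0, n_1) = 82.97°
δ = |180° − 82.97°| = 97.03°
97.03° > 2α = 77.32°  →  invalid

δ = 97.03°, invalid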